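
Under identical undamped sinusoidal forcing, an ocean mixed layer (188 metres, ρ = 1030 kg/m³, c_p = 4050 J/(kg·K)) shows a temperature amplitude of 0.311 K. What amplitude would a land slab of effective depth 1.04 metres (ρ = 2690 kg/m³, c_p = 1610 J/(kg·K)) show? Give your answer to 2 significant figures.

54 K

C_ocean = 7.84×10^8 J/(m²·K); C_land = 4.50×10^6 J/(m²·K).
A ∝ 1/C ⇒ A_land = A_ocean × C_ocean/C_land = 0.311 × 174 = 54.2 K.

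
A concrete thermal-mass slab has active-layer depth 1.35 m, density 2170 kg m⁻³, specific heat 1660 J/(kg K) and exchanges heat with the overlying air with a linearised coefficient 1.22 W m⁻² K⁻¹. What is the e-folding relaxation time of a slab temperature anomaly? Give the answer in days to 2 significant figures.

46 days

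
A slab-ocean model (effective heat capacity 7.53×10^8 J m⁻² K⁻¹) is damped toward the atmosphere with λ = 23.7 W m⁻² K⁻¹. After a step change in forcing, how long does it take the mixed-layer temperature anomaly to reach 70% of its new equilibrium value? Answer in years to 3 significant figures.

1.21 years

Areal heat capacity C = 7.53×10^8 J m⁻² K⁻¹ (given).
τ = C / λ = 7.53×10^8 / 23.7 = 3.18×10^7 s.
Fraction reached: 1 − e^(−t/τ) = 0.70 ⇒ t = −τ ln(1 − 0.70) = τ × 1.20.
t = 3.83×10^7 s = 1.21 years.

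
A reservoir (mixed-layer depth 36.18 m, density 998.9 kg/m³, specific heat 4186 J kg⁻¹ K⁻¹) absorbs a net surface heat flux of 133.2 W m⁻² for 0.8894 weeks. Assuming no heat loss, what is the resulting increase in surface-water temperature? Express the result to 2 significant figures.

0.47 K

Areal heat capacity C = ρ c_p D = 998.9 × 4186 × 36.18 = 1.51×10^8 J m⁻² K⁻¹.
Net heat input Q = F Δt = 133.2 × (0.8894 weeks × 6.048×10^5 s/week) = 7.16×10^7 J/m².
ΔT = Q / C = 7.16×10^7 / 1.51×10^8 = 0.474 K.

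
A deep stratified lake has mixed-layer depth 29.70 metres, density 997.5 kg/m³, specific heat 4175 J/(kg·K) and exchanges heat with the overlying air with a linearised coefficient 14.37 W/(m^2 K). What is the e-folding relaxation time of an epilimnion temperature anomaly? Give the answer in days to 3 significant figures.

99.6 days

Areal heat capacity C = ρ c_p D = 997.5 × 4175 × 29.70 = 1.24×10^8 J/(m²·K).
Relaxation time τ = C / λ = 1.24×10^8 / 14.37 = 8.61×10^6 s.
In days: 8.61×10^6 s / (86400 s/day) = 99.6 days.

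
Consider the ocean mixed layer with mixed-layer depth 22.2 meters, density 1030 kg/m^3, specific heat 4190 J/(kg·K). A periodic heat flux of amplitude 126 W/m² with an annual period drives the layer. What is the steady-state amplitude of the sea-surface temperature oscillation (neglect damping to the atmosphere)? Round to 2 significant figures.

Areal heat capacity C = ρ c_p D = 1030 × 4190 × 22.2 = 9.58×10^7 J/(m²·K).
Angular frequency ω = 2π / T = 2π / 3.15×10^7 s = 1.99×10^-7 s⁻¹.
Cω = 9.58×10^7 × 1.99×10^-7 = 19.1 W/(m²·K).
Amplitude A = F₀ / (Cω) = 126 / 19.1 = 6.60 K.

6.6 K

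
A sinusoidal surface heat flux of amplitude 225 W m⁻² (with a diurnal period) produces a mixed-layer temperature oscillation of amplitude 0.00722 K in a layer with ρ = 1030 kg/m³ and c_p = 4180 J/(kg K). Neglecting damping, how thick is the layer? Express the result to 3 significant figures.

99.5 m

ω = 2π / 86400 s = 7.27×10^-5 s⁻¹.
Required C = F₀ / (A ω) = 225 / (0.00722 × 7.27×10^-5) = 4.29×10^8 J/(m²·K).
D = C / (ρ c_p) = 4.29×10^8 / (1030 × 4180) = 99.5 m.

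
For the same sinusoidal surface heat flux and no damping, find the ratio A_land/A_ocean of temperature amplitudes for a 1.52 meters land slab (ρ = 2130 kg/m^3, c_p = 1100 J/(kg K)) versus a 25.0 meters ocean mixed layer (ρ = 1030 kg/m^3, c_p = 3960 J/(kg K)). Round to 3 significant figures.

28.6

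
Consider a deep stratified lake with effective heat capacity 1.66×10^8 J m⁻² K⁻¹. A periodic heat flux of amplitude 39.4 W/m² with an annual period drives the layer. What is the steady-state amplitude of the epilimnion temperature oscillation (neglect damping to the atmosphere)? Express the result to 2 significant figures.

Areal heat capacity C = 1.66×10^8 J m⁻² K⁻¹ (given).
Angular frequency ω = 2π / T = 2π / 3.15×10^7 s = 1.99×10^-7 s⁻¹.
Cω = 1.66×10^8 × 1.99×10^-7 = 33.1 W/(m²·K).
Amplitude A = F₀ / (Cω) = 39.4 / 33.1 = 1.19 K.

1.2 K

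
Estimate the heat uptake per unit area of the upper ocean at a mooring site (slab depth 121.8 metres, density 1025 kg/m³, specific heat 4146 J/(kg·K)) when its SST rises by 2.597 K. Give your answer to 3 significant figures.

1.34×10^9

Areal heat capacity C = ρ c_p D = 1025 × 4146 × 121.8 = 5.18×10^8 J/(m^2 K).
ΔQ = C ΔT = 5.18×10^8 × 2.597 = 1.34×10^9 J/m².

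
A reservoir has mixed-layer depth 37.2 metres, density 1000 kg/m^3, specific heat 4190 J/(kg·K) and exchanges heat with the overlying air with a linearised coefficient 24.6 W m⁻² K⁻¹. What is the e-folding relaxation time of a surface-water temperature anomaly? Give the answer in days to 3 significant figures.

73.3 days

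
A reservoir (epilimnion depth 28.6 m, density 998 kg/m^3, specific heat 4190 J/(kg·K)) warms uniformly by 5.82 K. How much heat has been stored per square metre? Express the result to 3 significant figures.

Areal heat capacity C = ρ c_p D = 998 × 4190 × 28.6 = 1.20×10^8 J/(m²·K).
ΔQ = C ΔT = 1.20×10^8 × 5.82 = 6.96×10^8 J/m².

6.96×10^8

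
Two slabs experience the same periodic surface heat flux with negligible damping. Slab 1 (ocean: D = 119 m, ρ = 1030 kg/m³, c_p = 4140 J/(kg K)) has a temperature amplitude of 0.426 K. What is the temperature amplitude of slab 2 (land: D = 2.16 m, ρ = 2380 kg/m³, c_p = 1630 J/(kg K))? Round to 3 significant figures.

25.8 K

C_ocean = 5.07×10^8 J/(m²·K); C_land = 8.38×10^6 J/(m²·K).
A ∝ 1/C ⇒ A_land = A_ocean × C_ocean/C_land = 0.426 × 60.6 = 25.8 K.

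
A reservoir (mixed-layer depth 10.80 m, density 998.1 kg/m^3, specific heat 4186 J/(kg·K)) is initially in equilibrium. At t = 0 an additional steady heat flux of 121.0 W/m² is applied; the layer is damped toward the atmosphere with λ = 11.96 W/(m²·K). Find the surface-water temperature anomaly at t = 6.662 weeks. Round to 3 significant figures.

Areal heat capacity C = ρ c_p D = 998.1 × 4186 × 10.80 = 4.51×10^7 J m⁻² K⁻¹.
τ = C / λ = 4.51×10^7 / 11.96 = 3.77×10^6 s.
Equilibrium anomaly ΔT_eq = F / λ = 121.0 / 11.96 = 10.1 K.
t = 6.662 weeks = 4.03×10^6 s, so t/τ = 1.07.
ΔT(t) = ΔT_eq (1 − e^(−t/τ)) = 10.1 × (1 − e^−1.07) = 6.64 K.

6.64 K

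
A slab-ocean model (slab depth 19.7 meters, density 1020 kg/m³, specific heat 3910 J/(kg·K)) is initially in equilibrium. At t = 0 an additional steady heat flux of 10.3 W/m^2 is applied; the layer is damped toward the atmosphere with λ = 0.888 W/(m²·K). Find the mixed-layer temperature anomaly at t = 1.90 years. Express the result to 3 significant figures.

Areal heat capacity C = ρ c_p D = 1020 × 3910 × 19.7 = 7.86×10^7 J/(m^2 K).
τ = C / λ = 7.86×10^7 / 0.888 = 8.85×10^7 s.
Equilibrium anomaly ΔT_eq = F / λ = 10.3 / 0.888 = 11.6 K.
t = 1.90 years = 6.00×10^7 s, so t/τ = 0.678.
ΔT(t) = ΔT_eq (1 − e^(−t/τ)) = 11.6 × (1 − e^−0.678) = 5.71 K.

5.71 K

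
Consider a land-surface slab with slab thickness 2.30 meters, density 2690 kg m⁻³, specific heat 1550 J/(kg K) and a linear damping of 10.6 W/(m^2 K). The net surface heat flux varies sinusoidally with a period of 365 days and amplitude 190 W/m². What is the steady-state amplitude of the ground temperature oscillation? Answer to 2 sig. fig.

18 K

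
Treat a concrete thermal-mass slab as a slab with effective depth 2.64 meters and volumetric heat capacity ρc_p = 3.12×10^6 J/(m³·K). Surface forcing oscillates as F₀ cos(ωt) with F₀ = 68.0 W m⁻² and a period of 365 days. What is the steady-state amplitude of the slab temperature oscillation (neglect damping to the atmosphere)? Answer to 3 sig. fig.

Areal heat capacity C = ρc_p × D = 3.12×10^6 × 2.64 = 8.24×10^6 J/(m^2 K).
Angular frequency ω = 2π / T = 2π / 3.15×10^7 s = 1.99×10^-7 s⁻¹.
Cω = 8.24×10^6 × 1.99×10^-7 = 1.64 W/(m²·K).
Amplitude A = F₀ / (Cω) = 68.0 / 1.64 = 41.4 K.

41.4 K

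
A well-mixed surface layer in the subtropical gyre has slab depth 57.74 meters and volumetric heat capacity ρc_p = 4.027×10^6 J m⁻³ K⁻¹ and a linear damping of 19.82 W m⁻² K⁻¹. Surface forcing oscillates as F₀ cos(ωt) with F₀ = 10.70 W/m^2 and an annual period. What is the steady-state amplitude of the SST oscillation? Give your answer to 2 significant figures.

0.21 K

Areal heat capacity C = ρc_p × D = 4.027×10^6 × 57.74 = 2.33×10^8 J m⁻² K⁻¹.
Angular frequency ω = 2π / T = 2π / 3.15×10^7 s = 1.99×10^-7 s⁻¹.
√((Cω)² + λ²) = √((46.3)² + 19.82²) = 50.4 W/(m²·K).
Amplitude A = F₀ / √((Cω)²+λ²) = 10.70 / 50.4 = 0.212 K.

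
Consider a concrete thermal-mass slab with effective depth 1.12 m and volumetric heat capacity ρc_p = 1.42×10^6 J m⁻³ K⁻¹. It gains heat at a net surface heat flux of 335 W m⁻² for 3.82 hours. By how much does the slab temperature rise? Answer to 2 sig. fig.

2.9 K

Areal heat capacity C = ρc_p × D = 1.42×10^6 × 1.12 = 1.59×10^6 J m⁻² K⁻¹.
Net heat input Q = F Δt = 335 × (3.82 hours × 3600 s/hour) = 4.61×10^6 J/m².
ΔT = Q / C = 4.61×10^6 / 1.59×10^6 = 2.90 K.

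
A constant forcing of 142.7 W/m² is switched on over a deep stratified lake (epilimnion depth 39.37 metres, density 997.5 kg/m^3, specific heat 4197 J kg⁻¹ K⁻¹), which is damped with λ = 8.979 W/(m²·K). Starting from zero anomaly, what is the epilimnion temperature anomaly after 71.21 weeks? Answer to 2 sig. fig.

Areal heat capacity C = ρ c_p D = 997.5 × 4197 × 39.37 = 1.65×10^8 J m⁻² K⁻¹.
τ = C / λ = 1.65×10^8 / 8.979 = 1.84×10^7 s.
Equilibrium anomaly ΔT_eq = F / λ = 142.7 / 8.979 = 15.9 K.
t = 71.21 weeks = 4.31×10^7 s, so t/τ = 2.35.
ΔT(t) = ΔT_eq (1 − e^(−t/τ)) = 15.9 × (1 − e^−2.35) = 14.4 K.

14 K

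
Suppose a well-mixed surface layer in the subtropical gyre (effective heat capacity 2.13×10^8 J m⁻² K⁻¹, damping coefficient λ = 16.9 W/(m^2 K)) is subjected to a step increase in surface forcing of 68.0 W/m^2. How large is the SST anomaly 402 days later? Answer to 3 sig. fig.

Areal heat capacity C = 2.13×10^8 J m⁻² K⁻¹ (given).
τ = C / λ = 2.13×10^8 / 16.9 = 1.26×10^7 s.
Equilibrium anomaly ΔT_eq = F / λ = 68.0 / 16.9 = 4.02 K.
t = 402 days = 3.47×10^7 s, so t/τ = 2.76.
ΔT(t) = ΔT_eq (1 − e^(−t/τ)) = 4.02 × (1 − e^−2.76) = 3.77 K.

3.77 K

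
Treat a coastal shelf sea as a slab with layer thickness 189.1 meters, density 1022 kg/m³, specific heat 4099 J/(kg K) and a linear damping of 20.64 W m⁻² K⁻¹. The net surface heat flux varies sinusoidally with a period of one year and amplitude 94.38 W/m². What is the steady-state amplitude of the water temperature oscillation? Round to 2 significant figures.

0.59 K

Areal heat capacity C = ρ c_p D = 1022 × 4099 × 189.1 = 7.92×10^8 J/(m^2 K).
Angular frequency ω = 2π / T = 2π / 3.15×10^7 s = 1.99×10^-7 s⁻¹.
√((Cω)² + λ²) = √((158)² + 20.64²) = 159 W/(m²·K).
Amplitude A = F₀ / √((Cω)²+λ²) = 94.38 / 159 = 0.593 K.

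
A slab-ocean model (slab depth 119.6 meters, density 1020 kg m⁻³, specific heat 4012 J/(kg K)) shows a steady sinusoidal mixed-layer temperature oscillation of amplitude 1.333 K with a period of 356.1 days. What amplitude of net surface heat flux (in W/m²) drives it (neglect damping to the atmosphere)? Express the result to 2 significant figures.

Areal heat capacity C = ρ c_p D = 1020 × 4012 × 119.6 = 4.89×10^8 J/(m^2 K).
ω = 2π / 3.08×10^7 s = 2.04×10^-7 s⁻¹.
Cω = 4.89×10^8 × 2.04×10^-7 = 100 W/(m²·K).
F₀ = A × Cω = 1.333 × 100 = 133 W/m².

130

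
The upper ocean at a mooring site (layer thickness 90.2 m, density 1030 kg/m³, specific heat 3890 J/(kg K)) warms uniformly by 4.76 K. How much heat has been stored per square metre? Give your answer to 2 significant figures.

1.7×10^9

Areal heat capacity C = ρ c_p D = 1030 × 3890 × 90.2 = 3.61×10^8 J/(m^2 K).
ΔQ = C ΔT = 3.61×10^8 × 4.76 = 1.72×10^9 J/m².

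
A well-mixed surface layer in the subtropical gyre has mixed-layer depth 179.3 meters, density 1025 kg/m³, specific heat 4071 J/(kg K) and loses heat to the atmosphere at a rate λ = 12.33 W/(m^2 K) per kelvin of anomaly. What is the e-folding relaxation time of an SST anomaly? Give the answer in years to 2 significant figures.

1.9 years

Areal heat capacity C = ρ c_p D = 1025 × 4071 × 179.3 = 7.48×10^8 J m⁻² K⁻¹.
Relaxation time τ = C / λ = 7.48×10^8 / 12.33 = 6.07×10^7 s.
In years: 6.07×10^7 s / (3.156×10^7 s/year) = 1.92 years.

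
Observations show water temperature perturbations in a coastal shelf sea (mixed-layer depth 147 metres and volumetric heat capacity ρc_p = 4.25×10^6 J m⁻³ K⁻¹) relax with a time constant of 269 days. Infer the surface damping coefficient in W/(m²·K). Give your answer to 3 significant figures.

26.9

Areal heat capacity C = ρc_p × D = 4.25×10^6 × 147 = 6.25×10^8 J/(m²·K).
τ = 269 days = 2.32×10^7 s.
λ = C / τ = 6.25×10^8 / 2.32×10^7 = 26.9 W/(m²·K).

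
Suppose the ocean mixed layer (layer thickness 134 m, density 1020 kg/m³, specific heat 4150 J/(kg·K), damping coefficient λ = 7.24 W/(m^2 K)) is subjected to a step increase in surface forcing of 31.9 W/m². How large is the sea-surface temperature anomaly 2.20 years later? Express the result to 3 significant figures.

Areal heat capacity C = ρ c_p D = 1020 × 4150 × 134 = 5.67×10^8 J m⁻² K⁻¹.
τ = C / λ = 5.67×10^8 / 7.24 = 7.83×10^7 s.
Equilibrium anomaly ΔT_eq = F / λ = 31.9 / 7.24 = 4.41 K.
t = 2.20 years = 6.94×10^7 s, so t/τ = 0.886.
ΔT(t) = ΔT_eq (1 − e^(−t/τ)) = 4.41 × (1 − e^−0.886) = 2.59 K.

2.59 K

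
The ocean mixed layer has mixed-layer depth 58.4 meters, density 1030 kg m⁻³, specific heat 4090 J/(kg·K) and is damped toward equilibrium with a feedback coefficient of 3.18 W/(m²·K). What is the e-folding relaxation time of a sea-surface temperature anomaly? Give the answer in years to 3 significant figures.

Areal heat capacity C = ρ c_p D = 1030 × 4090 × 58.4 = 2.46×10^8 J m⁻² K⁻¹.
Relaxation time τ = C / λ = 2.46×10^8 / 3.18 = 7.74×10^7 s.
In years: 7.74×10^7 s / (3.156×10^7 s/year) = 2.45 years.

2.45 years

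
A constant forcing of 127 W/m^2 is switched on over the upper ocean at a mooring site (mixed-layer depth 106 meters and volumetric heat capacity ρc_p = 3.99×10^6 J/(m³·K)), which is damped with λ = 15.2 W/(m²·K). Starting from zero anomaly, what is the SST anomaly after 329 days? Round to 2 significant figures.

Areal heat capacity C = ρc_p × D = 3.99×10^6 × 106 = 4.23×10^8 J/(m^2 K).
τ = C / λ = 4.23×10^8 / 15.2 = 2.78×10^7 s.
Equilibrium anomaly ΔT_eq = F / λ = 127 / 15.2 = 8.36 K.
t = 329 days = 2.84×10^7 s, so t/τ = 1.02.
ΔT(t) = ΔT_eq (1 − e^(−t/τ)) = 8.36 × (1 − e^−1.02) = 5.35 K.

5.3 K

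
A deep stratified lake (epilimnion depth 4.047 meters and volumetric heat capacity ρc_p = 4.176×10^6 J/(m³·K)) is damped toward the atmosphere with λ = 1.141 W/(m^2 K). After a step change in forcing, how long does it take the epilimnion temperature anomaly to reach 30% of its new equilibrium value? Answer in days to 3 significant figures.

Areal heat capacity C = ρc_p × D = 4.176×10^6 × 4.047 = 1.69×10^7 J/(m²·K).
τ = C / λ = 1.69×10^7 / 1.141 = 1.48×10^7 s.
Fraction reached: 1 − e^(−t/τ) = 0.30 ⇒ t = −τ ln(1 − 0.30) = τ × 0.357.
t = 5.28×10^6 s = 61.1 days.

61.1 days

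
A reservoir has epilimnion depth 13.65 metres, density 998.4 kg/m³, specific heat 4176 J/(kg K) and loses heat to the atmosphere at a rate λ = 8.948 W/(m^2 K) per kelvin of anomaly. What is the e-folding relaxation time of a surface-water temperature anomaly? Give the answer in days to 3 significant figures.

Areal heat capacity C = ρ c_p D = 998.4 × 4176 × 13.65 = 5.69×10^7 J/(m²·K).
Relaxation time τ = C / λ = 5.69×10^7 / 8.948 = 6.36×10^6 s.
In days: 6.36×10^6 s / (86400 s/day) = 73.6 days.

73.6 days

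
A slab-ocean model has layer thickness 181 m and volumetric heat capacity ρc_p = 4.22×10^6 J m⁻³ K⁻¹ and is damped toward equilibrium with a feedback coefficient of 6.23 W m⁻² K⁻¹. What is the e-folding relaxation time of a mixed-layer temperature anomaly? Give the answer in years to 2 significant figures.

3.9 years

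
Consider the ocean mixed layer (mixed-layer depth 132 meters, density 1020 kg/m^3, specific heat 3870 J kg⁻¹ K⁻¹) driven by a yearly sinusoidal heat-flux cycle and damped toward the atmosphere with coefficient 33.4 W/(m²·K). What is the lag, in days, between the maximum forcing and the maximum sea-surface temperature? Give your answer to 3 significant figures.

73.2 days

Areal heat capacity C = ρ c_p D = 1020 × 3870 × 132 = 5.21×10^8 J/(m²·K).
ω = 2π / 3.15×10^7 s = 1.99×10^-7 s⁻¹.
Phase lag φ = arctan(Cω/λ) = arctan(104/33.4) = 1.26 rad.
Time lag = φ / ω = 1.26 / 1.99×10^-7 = 6.32×10^6 s = 73.2 days.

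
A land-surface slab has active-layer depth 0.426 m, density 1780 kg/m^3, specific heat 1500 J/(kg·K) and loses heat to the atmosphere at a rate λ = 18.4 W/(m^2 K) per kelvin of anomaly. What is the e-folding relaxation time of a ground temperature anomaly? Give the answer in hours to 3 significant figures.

Areal heat capacity C = ρ c_p D = 1780 × 1500 × 0.426 = 1.14×10^6 J m⁻² K⁻¹.
Relaxation time τ = C / λ = 1.14×10^6 / 18.4 = 61800 s.
In hours: 61800 s / (3600 s/hour) = 17.2 hours.

17.2 hours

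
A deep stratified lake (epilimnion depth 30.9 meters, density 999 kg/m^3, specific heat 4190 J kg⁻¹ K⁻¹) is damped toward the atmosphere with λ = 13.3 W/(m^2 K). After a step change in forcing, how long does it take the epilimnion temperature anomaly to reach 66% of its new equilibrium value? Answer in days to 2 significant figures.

120 days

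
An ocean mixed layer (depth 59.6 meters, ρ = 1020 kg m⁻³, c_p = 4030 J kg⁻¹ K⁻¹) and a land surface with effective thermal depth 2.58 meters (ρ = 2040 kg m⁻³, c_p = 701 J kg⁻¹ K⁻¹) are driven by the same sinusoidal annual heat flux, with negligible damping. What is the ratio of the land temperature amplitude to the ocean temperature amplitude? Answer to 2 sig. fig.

66

C_ocean = 1020 × 4030 × 59.6 = 2.45×10^8 J/(m²·K).
C_land = 2040 × 701 × 2.58 = 3.69×10^6 J/(m²·K).
Undamped amplitude ∝ 1/C, so A_land/A_ocean = C_ocean/C_land = 66.4.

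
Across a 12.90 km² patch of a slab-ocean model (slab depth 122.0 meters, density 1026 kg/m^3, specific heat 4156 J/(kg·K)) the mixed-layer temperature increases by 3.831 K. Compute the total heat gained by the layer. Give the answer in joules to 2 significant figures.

Areal heat capacity C = ρ c_p D = 1026 × 4156 × 122.0 = 5.20×10^8 J/(m^2 K).
Heat per unit area: q = C ΔT = 5.20×10^8 × 3.831 = 1.99×10^9 J/m².
Total heat: Q = q × A = 1.99×10^9 × (12.90 × 10⁶ m²) = 2.57×10^16 J.

2.6×10^16 J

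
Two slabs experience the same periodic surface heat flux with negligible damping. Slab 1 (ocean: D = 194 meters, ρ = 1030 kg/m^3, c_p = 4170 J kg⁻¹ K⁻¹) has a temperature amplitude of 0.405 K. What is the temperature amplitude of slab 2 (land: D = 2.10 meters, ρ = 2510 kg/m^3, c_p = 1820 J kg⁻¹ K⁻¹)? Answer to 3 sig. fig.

C_ocean = 8.33×10^8 J/(m²·K); C_land = 9.59×10^6 J/(m²·K).
A ∝ 1/C ⇒ A_land = A_ocean × C_ocean/C_land = 0.405 × 86.9 = 35.2 K.

35.2 K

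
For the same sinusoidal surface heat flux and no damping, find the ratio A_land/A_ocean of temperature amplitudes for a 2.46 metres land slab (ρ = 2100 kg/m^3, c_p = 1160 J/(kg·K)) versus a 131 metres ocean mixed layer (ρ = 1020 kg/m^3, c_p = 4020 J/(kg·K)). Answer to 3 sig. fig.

C_ocean = 1020 × 4020 × 131 = 5.37×10^8 J/(m²·K).
C_land = 2100 × 1160 × 2.46 = 5.99×10^6 J/(m²·K).
Undamped amplitude ∝ 1/C, so A_land/A_ocean = C_ocean/C_land = 89.6.

89.6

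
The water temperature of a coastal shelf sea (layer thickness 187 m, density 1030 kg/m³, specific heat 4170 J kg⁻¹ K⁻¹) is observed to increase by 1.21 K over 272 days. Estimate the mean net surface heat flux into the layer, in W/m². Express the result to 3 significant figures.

Areal heat capacity C = ρ c_p D = 1030 × 4170 × 187 = 8.03×10^8 J/(m²·K).
Required heat per unit area: Q = C ΔT = 8.03×10^8 × 1.21 = 9.72×10^8 J/m².
Flux F = Q / Δt = 9.72×10^8 / 2.35×10^7 s = 41.4 W/m².

41.4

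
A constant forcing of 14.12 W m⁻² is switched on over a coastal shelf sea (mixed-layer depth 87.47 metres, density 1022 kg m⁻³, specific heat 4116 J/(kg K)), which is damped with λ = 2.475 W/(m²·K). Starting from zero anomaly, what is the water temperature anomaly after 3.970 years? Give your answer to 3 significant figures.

Areal heat capacity C = ρ c_p D = 1022 × 4116 × 87.47 = 3.68×10^8 J m⁻² K⁻¹.
τ = C / λ = 3.68×10^8 / 2.475 = 1.49×10^8 s.
Equilibrium anomaly ΔT_eq = F / λ = 14.12 / 2.475 = 5.71 K.
t = 3.970 years = 1.25×10^8 s, so t/τ = 0.843.
ΔT(t) = ΔT_eq (1 − e^(−t/τ)) = 5.71 × (1 − e^−0.843) = 3.25 K.

3.25 K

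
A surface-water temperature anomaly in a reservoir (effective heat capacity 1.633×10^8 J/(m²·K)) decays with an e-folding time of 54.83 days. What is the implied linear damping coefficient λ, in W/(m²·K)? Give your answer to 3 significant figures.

34.5

Areal heat capacity C = 1.633×10^8 J/(m²·K) (given).
τ = 54.83 days = 4.74×10^6 s.
λ = C / τ = 1.63×10^8 / 4.74×10^6 = 34.5 W/(m²·K).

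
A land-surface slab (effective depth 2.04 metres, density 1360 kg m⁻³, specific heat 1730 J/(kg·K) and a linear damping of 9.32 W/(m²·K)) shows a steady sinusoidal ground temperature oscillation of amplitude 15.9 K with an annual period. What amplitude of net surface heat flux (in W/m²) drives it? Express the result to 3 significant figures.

Areal heat capacity C = ρ c_p D = 1360 × 1730 × 2.04 = 4.80×10^6 J/(m²·K).
ω = 2π / 3.15×10^7 s = 1.99×10^-7 s⁻¹.
√((Cω)² + λ²) = √((0.956)² + 9.32²) = 9.37 W/(m²·K).
F₀ = A × √((Cω)²+λ²) = 15.9 × 9.37 = 149 W/m².

149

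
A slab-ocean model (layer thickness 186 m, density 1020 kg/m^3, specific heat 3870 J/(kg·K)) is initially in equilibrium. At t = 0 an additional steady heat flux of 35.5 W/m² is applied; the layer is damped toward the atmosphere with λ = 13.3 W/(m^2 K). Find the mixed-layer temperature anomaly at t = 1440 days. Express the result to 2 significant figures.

2.4 K

Areal heat capacity C = ρ c_p D = 1020 × 3870 × 186 = 7.34×10^8 J/(m²·K).
τ = C / λ = 7.34×10^8 / 13.3 = 5.52×10^7 s.
Equilibrium anomaly ΔT_eq = F / λ = 35.5 / 13.3 = 2.67 K.
t = 1440 days = 1.24×10^8 s, so t/τ = 2.25.
ΔT(t) = ΔT_eq (1 − e^(−t/τ)) = 2.67 × (1 − e^−2.25) = 2.39 K.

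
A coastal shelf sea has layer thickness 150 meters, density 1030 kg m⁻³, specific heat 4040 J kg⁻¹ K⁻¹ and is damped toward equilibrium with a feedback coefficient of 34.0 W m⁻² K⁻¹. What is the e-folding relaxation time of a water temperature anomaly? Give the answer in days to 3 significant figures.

Areal heat capacity C = ρ c_p D = 1030 × 4040 × 150 = 6.24×10^8 J/(m²·K).
Relaxation time τ = C / λ = 6.24×10^8 / 34.0 = 1.84×10^7 s.
In days: 1.84×10^7 s / (86400 s/day) = 212 days.

212 days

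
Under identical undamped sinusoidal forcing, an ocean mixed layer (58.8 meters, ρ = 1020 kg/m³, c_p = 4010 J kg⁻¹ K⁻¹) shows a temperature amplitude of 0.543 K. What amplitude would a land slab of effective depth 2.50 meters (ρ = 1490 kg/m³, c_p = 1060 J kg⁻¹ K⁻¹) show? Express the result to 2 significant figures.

33 K

C_ocean = 2.41×10^8 J/(m²·K); C_land = 3.95×10^6 J/(m²·K).
A ∝ 1/C ⇒ A_land = A_ocean × C_ocean/C_land = 0.543 × 60.9 = 33.1 K.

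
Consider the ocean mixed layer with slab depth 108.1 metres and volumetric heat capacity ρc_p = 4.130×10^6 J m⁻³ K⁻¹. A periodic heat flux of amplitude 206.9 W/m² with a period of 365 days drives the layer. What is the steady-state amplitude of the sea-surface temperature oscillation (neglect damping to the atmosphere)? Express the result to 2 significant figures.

Areal heat capacity C = ρc_p × D = 4.130×10^6 × 108.1 = 4.46×10^8 J/(m^2 K).
Angular frequency ω = 2π / T = 2π / 3.15×10^7 s = 1.99×10^-7 s⁻¹.
Cω = 4.46×10^8 × 1.99×10^-7 = 89.0 W/(m²·K).
Amplitude A = F₀ / (Cω) = 206.9 / 89.0 = 2.33 K.

2.3 K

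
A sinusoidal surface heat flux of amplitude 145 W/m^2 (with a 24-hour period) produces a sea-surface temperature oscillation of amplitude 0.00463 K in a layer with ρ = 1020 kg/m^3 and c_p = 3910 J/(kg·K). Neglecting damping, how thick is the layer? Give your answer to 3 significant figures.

ω = 2π / 86400 s = 7.27×10^-5 s⁻¹.
Required C = F₀ / (A ω) = 145 / (0.00463 × 7.27×10^-5) = 4.31×10^8 J/(m²·K).
D = C / (ρ c_p) = 4.31×10^8 / (1020 × 3910) = 108 m.

108 m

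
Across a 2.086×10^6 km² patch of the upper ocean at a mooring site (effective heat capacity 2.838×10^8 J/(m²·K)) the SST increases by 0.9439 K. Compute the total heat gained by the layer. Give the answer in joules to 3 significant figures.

5.59×10^20 J

Areal heat capacity C = 2.838×10^8 J/(m²·K) (given).
Heat per unit area: q = C ΔT = 2.84×10^8 × 0.9439 = 2.68×10^8 J/m².
Total heat: Q = q × A = 2.68×10^8 × (2.086×10^6 × 10⁶ m²) = 5.59×10^20 J.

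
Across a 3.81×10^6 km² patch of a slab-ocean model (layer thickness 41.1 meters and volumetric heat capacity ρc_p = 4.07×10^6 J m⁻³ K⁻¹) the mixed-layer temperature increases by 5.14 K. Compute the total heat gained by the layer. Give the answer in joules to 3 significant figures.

3.28×10^21 J

Areal heat capacity C = ρc_p × D = 4.07×10^6 × 41.1 = 1.67×10^8 J m⁻² K⁻¹.
Heat per unit area: q = C ΔT = 1.67×10^8 × 5.14 = 8.60×10^8 J/m².
Total heat: Q = q × A = 8.60×10^8 × (3.81×10^6 × 10⁶ m²) = 3.28×10^21 J.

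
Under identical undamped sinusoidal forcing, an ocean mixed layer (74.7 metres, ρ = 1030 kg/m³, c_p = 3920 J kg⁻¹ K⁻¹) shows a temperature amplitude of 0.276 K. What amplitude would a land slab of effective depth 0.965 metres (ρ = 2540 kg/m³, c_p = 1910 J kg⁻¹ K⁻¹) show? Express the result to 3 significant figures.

17.8 K

C_ocean = 3.02×10^8 J/(m²·K); C_land = 4.68×10^6 J/(m²·K).
A ∝ 1/C ⇒ A_land = A_ocean × C_ocean/C_land = 0.276 × 64.4 = 17.8 K.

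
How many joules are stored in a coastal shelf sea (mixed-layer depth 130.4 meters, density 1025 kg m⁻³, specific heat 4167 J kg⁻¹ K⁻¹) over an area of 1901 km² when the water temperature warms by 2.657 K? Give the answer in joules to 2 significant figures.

2.8×10^18 J

Areal heat capacity C = ρ c_p D = 1025 × 4167 × 130.4 = 5.57×10^8 J/(m²·K).
Heat per unit area: q = C ΔT = 5.57×10^8 × 2.657 = 1.48×10^9 J/m².
Total heat: Q = q × A = 1.48×10^9 × (1901 × 10⁶ m²) = 2.81×10^18 J.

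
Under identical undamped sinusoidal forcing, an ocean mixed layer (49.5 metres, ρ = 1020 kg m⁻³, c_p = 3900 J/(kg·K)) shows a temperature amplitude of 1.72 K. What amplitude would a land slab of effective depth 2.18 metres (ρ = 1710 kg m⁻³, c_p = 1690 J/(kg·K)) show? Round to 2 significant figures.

54 K

C_ocean = 1.97×10^8 J/(m²·K); C_land = 6.30×10^6 J/(m²·K).
A ∝ 1/C ⇒ A_land = A_ocean × C_ocean/C_land = 1.72 × 31.3 = 53.8 K.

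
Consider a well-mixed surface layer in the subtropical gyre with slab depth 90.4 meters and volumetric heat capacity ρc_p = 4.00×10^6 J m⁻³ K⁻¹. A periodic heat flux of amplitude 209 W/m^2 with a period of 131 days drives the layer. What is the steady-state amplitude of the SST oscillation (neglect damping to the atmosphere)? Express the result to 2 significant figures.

Areal heat capacity C = ρc_p × D = 4.00×10^6 × 90.4 = 3.62×10^8 J/(m²·K).
Angular frequency ω = 2π / T = 2π / 1.13×10^7 s = 5.55×10^-7 s⁻¹.
Cω = 3.62×10^8 × 5.55×10^-7 = 201 W/(m²·K).
Amplitude A = F₀ / (Cω) = 209 / 201 = 1.04 K.

1.0 K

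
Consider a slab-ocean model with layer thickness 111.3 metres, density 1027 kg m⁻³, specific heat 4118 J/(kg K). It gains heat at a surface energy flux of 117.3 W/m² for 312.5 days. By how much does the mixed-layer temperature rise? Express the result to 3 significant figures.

6.73 K

Areal heat capacity C = ρ c_p D = 1027 × 4118 × 111.3 = 4.71×10^8 J/(m^2 K).
Net heat input Q = F Δt = 117.3 × (312.5 days × 86400 s/day) = 3.17×10^9 J/m².
ΔT = Q / C = 3.17×10^9 / 4.71×10^8 = 6.73 K.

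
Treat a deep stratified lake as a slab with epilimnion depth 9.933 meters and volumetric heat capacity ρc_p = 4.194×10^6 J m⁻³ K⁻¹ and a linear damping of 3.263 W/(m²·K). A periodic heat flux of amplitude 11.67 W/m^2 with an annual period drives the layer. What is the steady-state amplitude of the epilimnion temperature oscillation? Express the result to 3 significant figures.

1.31 K

Areal heat capacity C = ρc_p × D = 4.194×10^6 × 9.933 = 4.17×10^7 J/(m^2 K).
Angular frequency ω = 2π / T = 2π / 3.15×10^7 s = 1.99×10^-7 s⁻¹.
√((Cω)² + λ²) = √((8.30)² + 3.263²) = 8.92 W/(m²·K).
Amplitude A = F₀ / √((Cω)²+λ²) = 11.67 / 8.92 = 1.31 K.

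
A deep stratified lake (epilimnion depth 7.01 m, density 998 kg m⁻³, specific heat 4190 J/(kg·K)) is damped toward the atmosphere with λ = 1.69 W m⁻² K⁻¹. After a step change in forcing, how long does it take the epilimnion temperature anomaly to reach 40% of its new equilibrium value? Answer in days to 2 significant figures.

Areal heat capacity C = ρ c_p D = 998 × 4190 × 7.01 = 2.93×10^7 J/(m²·K).
τ = C / λ = 2.93×10^7 / 1.69 = 1.73×10^7 s.
Fraction reached: 1 − e^(−t/τ) = 0.40 ⇒ t = −τ ln(1 − 0.40) = τ × 0.511.
t = 8.86×10^6 s = 103 days.

100 days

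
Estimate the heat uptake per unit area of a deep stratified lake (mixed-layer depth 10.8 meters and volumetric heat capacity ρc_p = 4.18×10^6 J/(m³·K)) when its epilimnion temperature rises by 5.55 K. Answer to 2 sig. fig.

2.5×10^8

Areal heat capacity C = ρc_p × D = 4.18×10^6 × 10.8 = 4.51×10^7 J m⁻² K⁻¹.
ΔQ = C ΔT = 4.51×10^7 × 5.55 = 2.51×10^8 J/m².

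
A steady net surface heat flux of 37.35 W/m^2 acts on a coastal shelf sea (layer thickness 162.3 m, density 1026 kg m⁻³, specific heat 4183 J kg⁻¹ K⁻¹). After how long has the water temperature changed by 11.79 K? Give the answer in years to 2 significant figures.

7.0 years

Areal heat capacity C = ρ c_p D = 1026 × 4183 × 162.3 = 6.97×10^8 J/(m^2 K).
Time required: Δt = C ΔT / F = 6.97×10^8 × 11.79 / 37.35 = 2.20×10^8 s.
In years: 2.20×10^8 s / (3.156×10^7 s/year) = 6.97 years.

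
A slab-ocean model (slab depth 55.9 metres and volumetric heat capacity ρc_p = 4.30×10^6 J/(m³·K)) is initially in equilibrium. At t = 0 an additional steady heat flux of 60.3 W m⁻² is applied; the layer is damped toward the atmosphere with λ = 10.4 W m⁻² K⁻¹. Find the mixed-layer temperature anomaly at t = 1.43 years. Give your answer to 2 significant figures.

Areal heat capacity C = ρc_p × D = 4.30×10^6 × 55.9 = 2.40×10^8 J/(m^2 K).
τ = C / λ = 2.40×10^8 / 10.4 = 2.31×10^7 s.
Equilibrium anomaly ΔT_eq = F / λ = 60.3 / 10.4 = 5.80 K.
t = 1.43 years = 4.51×10^7 s, so t/τ = 1.95.
ΔT(t) = ΔT_eq (1 − e^(−t/τ)) = 5.80 × (1 − e^−1.95) = 4.98 K.

5.0 K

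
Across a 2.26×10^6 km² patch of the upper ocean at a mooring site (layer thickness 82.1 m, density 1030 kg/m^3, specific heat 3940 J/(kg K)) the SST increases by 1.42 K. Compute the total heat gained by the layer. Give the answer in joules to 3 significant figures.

1.07×10^21 J

Areal heat capacity C = ρ c_p D = 1030 × 3940 × 82.1 = 3.33×10^8 J m⁻² K⁻¹.
Heat per unit area: q = C ΔT = 3.33×10^8 × 1.42 = 4.73×10^8 J/m².
Total heat: Q = q × A = 4.73×10^8 × (2.26×10^6 × 10⁶ m²) = 1.07×10^21 J.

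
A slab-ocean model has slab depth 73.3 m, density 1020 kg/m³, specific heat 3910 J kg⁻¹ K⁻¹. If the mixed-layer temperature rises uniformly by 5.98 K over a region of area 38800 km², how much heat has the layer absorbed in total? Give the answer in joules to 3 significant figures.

6.78×10^19 J

Areal heat capacity C = ρ c_p D = 1020 × 3910 × 73.3 = 2.92×10^8 J/(m²·K).
Heat per unit area: q = C ΔT = 2.92×10^8 × 5.98 = 1.75×10^9 J/m².
Total heat: Q = q × A = 1.75×10^9 × (38800 × 10⁶ m²) = 6.78×10^19 J.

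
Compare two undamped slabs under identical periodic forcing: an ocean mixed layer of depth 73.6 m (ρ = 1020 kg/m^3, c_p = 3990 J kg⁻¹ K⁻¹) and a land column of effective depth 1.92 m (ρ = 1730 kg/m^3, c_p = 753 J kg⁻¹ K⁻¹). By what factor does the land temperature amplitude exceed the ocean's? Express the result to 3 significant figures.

120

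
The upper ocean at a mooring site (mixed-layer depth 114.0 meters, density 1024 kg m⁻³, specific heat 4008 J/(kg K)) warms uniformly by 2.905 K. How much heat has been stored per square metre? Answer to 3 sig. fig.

1.36×10^9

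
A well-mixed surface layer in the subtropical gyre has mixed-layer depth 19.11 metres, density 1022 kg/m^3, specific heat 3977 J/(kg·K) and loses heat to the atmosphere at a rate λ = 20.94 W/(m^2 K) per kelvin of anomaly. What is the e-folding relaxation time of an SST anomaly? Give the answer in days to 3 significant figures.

42.9 days

Areal heat capacity C = ρ c_p D = 1022 × 3977 × 19.11 = 7.77×10^7 J/(m^2 K).
Relaxation time τ = C / λ = 7.77×10^7 / 20.94 = 3.71×10^6 s.
In days: 3.71×10^6 s / (86400 s/day) = 42.9 days.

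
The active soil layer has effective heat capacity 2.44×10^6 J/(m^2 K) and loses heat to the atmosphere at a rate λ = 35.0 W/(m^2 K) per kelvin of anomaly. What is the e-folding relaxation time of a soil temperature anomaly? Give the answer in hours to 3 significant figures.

19.4 hours

Areal heat capacity C = 2.44×10^6 J/(m^2 K) (given).
Relaxation time τ = C / λ = 2.44×10^6 / 35.0 = 69700 s.
In hours: 69700 s / (3600 s/hour) = 19.4 hours.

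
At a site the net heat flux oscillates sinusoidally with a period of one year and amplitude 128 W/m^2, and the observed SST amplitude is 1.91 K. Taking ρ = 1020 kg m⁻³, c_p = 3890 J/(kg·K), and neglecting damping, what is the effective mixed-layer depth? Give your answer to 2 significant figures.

85 m

ω = 2π / 3.15×10^7 s = 1.99×10^-7 s⁻¹.
Required C = F₀ / (A ω) = 128 / (1.91 × 1.99×10^-7) = 3.36×10^8 J/(m²·K).
D = C / (ρ c_p) = 3.36×10^8 / (1020 × 3890) = 84.8 m.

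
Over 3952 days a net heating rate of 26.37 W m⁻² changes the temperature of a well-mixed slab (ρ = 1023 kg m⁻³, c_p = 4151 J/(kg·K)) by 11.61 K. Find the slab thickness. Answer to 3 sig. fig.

183 m

Heat input Q = F Δt = 26.37 × 3.41×10^8 s = 9.00×10^9 J/m².
Required areal heat capacity C = Q / ΔT = 7.76×10^8 J/(m²·K).
Depth D = C / (ρ c_p) = 7.76×10^8 / (1023 × 4151) = 183 m.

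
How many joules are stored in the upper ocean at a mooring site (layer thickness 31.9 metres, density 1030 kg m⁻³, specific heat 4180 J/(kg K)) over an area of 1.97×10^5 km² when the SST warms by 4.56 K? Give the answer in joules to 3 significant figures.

1.23×10^20 J

Areal heat capacity C = ρ c_p D = 1030 × 4180 × 31.9 = 1.37×10^8 J/(m²·K).
Heat per unit area: q = C ΔT = 1.37×10^8 × 4.56 = 6.26×10^8 J/m².
Total heat: Q = q × A = 6.26×10^8 × (1.97×10^5 × 10⁶ m²) = 1.23×10^20 J.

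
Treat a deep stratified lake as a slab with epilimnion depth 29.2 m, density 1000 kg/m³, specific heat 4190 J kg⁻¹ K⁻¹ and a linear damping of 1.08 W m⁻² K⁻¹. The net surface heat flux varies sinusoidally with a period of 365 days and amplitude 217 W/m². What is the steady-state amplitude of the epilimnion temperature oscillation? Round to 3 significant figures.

8.89 K

Areal heat capacity C = ρ c_p D = 1000 × 4190 × 29.2 = 1.22×10^8 J/(m^2 K).
Angular frequency ω = 2π / T = 2π / 3.15×10^7 s = 1.99×10^-7 s⁻¹.
√((Cω)² + λ²) = √((24.4)² + 1.08²) = 24.4 W/(m²·K).
Amplitude A = F₀ / √((Cω)²+λ²) = 217 / 24.4 = 8.89 K.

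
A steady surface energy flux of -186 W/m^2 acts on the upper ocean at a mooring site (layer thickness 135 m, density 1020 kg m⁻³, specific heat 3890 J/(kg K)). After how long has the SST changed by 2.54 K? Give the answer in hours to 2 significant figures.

Areal heat capacity C = ρ c_p D = 1020 × 3890 × 135 = 5.36×10^8 J/(m^2 K).
Time required: Δt = C ΔT / F = 5.36×10^8 × -2.54 / -186 = 7.31×10^6 s.
In hours: 7.31×10^6 s / (3600 s/hour) = 2030 hours.

2000 hours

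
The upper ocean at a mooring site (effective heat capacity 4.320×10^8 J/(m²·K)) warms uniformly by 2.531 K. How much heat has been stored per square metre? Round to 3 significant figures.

1.09×10^9

Areal heat capacity C = 4.320×10^8 J/(m²·K) (given).
ΔQ = C ΔT = 4.32×10^8 × 2.531 = 1.09×10^9 J/m².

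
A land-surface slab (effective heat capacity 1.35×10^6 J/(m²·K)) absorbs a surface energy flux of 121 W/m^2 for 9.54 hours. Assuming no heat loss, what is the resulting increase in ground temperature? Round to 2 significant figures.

3.1 K

Areal heat capacity C = 1.35×10^6 J/(m²·K) (given).
Net heat input Q = F Δt = 121 × (9.54 hours × 3600 s/hour) = 4.16×10^6 J/m².
ΔT = Q / C = 4.16×10^6 / 1.35×10^6 = 3.08 K.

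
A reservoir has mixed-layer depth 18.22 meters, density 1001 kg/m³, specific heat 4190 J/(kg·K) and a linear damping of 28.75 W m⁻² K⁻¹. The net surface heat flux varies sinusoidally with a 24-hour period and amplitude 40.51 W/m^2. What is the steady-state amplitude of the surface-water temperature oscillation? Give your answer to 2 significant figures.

Areal heat capacity C = ρ c_p D = 1001 × 4190 × 18.22 = 7.64×10^7 J/(m^2 K).
Angular frequency ω = 2π / T = 2π / 86400 s = 7.27×10^-5 s⁻¹.
√((Cω)² + λ²) = √((5560)² + 28.75²) = 5560 W/(m²·K).
Amplitude A = F₀ / √((Cω)²+λ²) = 40.51 / 5560 = 0.00729 K.

0.0073 K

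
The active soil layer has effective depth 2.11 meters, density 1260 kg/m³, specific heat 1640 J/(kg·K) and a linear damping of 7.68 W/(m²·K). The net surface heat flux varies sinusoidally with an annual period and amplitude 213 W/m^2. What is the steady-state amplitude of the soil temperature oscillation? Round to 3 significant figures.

Areal heat capacity C = ρ c_p D = 1260 × 1640 × 2.11 = 4.36×10^6 J m⁻² K⁻¹.
Angular frequency ω = 2π / T = 2π / 3.15×10^7 s = 1.99×10^-7 s⁻¹.
√((Cω)² + λ²) = √((0.869)² + 7.68²) = 7.73 W/(m²·K).
Amplitude A = F₀ / √((Cω)²+λ²) = 213 / 7.73 = 27.6 K.

27.6 K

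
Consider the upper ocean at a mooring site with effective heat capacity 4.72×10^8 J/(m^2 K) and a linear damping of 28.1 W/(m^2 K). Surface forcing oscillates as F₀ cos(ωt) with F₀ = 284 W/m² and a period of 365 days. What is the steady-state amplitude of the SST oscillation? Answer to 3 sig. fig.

2.89 K

Areal heat capacity C = 4.72×10^8 J/(m^2 K) (given).
Angular frequency ω = 2π / T = 2π / 3.15×10^7 s = 1.99×10^-7 s⁻¹.
√((Cω)² + λ²) = √((94.0)² + 28.1²) = 98.1 W/(m²·K).
Amplitude A = F₀ / √((Cω)²+λ²) = 284 / 98.1 = 2.89 K.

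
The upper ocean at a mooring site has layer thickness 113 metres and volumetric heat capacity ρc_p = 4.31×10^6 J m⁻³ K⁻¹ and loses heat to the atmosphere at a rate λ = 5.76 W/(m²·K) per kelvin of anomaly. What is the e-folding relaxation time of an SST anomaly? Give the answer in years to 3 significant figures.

Areal heat capacity C = ρc_p × D = 4.31×10^6 × 113 = 4.87×10^8 J/(m^2 K).
Relaxation time τ = C / λ = 4.87×10^8 / 5.76 = 8.46×10^7 s.
In years: 8.46×10^7 s / (3.156×10^7 s/year) = 2.68 years.

2.68 years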